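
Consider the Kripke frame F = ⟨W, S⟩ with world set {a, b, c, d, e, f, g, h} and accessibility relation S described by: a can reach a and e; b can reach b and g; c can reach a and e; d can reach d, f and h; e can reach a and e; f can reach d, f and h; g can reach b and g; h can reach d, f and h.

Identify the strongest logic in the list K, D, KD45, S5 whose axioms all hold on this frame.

KD45

Serial (axiom D): yes — every world has a successor (e.g. a S a).
Euclidean (axiom 5): yes — any two successors of a common world are S-related.
Transitive (axiom 4): yes — every two-step S-path is closed by a direct edge.
Reflexive (axiom T): no — c is not related to itself.
So F validates K, D, KD45; S5 would additionally require S to be reflexive. The strongest is KD45.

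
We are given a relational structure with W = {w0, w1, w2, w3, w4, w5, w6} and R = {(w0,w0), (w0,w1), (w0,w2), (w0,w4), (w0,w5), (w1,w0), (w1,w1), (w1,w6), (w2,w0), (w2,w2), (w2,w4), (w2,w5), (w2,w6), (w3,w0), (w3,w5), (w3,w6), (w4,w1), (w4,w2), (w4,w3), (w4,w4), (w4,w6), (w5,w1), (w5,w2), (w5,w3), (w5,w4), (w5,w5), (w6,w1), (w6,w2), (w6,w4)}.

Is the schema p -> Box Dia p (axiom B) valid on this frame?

The schema B characterises exactly the symmetric frames.
Symmetric: no — w0 R w4 but not w4 R w0.

No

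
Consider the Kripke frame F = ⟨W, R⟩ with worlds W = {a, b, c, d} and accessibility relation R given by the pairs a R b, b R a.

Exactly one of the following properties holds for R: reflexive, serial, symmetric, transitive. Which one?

Reflexive: no — a is not related to itself.
Serial: no — c has no R-successor.
Symmetric: yes — every pair in R has its reverse in R.
Transitive: no — a R b and b R a, but not a R a.
Only symmetric holds.

symmetric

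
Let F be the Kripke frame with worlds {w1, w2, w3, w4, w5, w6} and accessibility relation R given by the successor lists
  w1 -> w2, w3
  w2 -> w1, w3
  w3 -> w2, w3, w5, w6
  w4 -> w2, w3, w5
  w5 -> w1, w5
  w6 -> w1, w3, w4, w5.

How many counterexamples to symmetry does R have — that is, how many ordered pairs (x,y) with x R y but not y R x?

9

Enumerating: (w1,w3), (w3,w5), (w4,w2), (w4,w3), (w4,w5), (w5,w1), (w6,w1), (w6,w4), (w6,w5).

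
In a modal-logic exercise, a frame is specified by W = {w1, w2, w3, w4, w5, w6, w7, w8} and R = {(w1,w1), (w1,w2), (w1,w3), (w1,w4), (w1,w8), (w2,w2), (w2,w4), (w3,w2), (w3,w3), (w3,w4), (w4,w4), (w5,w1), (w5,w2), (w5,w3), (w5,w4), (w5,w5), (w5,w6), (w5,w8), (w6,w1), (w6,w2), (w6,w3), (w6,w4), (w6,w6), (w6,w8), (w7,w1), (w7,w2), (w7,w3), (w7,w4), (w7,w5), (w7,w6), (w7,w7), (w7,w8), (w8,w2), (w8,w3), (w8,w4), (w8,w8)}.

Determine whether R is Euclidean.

No

Euclidean: no — w1 R w2 and w1 R w3, but not w2 R w3.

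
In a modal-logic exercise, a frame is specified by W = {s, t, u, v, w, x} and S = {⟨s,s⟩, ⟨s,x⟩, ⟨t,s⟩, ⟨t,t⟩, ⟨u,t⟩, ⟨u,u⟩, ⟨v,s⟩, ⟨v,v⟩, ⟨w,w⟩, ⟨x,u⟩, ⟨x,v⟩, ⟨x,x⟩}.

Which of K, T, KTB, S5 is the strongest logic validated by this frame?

Reflexive (axiom T): yes — every world is S-related to itself.
Symmetric (axiom B): no — s S x but not x S s.
Euclidean (axiom 5): no — x S u and x S v, but not u S v.
So F validates K, T; KTB would additionally require S to be symmetric. The strongest is T.

T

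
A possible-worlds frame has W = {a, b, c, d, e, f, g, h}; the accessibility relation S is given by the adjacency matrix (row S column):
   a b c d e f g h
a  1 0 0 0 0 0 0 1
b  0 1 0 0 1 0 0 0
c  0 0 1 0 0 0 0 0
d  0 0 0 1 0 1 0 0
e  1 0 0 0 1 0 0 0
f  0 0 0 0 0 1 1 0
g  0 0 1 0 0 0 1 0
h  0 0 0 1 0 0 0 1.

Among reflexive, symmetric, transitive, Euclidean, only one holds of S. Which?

reflexive

Reflexive: yes — every world is S-related to itself.
Symmetric: no — a S h but not h S a.
Transitive: no — a S h and h S d, but not a S d.
Euclidean: no — a S h and a S a, but not h S a.
Only reflexive holds.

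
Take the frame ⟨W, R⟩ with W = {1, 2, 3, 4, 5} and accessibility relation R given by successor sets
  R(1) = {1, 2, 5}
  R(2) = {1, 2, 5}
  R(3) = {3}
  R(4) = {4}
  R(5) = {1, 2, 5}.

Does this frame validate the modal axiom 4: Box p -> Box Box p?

By correspondence theory, 4 is valid on a frame iff R is transitive.
Transitive: yes — every two-step R-path is closed by a direct edge.

Yes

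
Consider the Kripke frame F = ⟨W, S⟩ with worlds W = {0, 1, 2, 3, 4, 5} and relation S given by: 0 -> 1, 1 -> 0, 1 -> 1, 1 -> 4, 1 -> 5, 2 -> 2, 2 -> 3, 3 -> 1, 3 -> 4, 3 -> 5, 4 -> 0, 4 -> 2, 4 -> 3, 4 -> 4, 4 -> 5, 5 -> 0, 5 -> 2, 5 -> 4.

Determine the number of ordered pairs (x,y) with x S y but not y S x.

Enumerating: (1,4), (1,5), (2,3), (3,1), (3,5), (4,0), (4,2), (5,0), (5,2).

9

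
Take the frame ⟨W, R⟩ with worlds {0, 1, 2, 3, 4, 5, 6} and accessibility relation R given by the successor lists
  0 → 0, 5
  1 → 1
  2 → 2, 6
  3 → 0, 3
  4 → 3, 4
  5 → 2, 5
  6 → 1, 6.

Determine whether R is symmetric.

No

Symmetric: no — 0 R 5 but not 5 R 0.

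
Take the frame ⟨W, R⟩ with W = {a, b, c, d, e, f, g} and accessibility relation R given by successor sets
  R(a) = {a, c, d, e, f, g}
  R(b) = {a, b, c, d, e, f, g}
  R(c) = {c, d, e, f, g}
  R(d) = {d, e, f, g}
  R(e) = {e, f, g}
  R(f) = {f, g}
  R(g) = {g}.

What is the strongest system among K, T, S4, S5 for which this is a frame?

S4

Reflexive (axiom T): yes — every world is R-related to itself.
Transitive (axiom 4): yes — every two-step R-path is closed by a direct edge.
Euclidean (axiom 5): no — a R d and a R c, but not d R c.
So F validates K, T, S4; S5 would additionally require R to be Euclidean. The strongest is S4.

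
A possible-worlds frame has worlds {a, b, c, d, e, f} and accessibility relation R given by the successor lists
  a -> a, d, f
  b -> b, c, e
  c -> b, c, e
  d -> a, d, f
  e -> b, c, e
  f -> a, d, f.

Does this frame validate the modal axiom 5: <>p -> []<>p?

The schema 5 characterises exactly the Euclidean frames.
Euclidean: yes — any two successors of a common world are R-related.

Yes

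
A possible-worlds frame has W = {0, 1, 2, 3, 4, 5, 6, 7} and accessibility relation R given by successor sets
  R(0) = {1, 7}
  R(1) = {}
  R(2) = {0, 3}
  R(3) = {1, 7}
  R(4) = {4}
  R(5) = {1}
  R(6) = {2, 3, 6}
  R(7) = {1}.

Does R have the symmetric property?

No

Symmetric: no — 0 R 1 but not 1 R 0.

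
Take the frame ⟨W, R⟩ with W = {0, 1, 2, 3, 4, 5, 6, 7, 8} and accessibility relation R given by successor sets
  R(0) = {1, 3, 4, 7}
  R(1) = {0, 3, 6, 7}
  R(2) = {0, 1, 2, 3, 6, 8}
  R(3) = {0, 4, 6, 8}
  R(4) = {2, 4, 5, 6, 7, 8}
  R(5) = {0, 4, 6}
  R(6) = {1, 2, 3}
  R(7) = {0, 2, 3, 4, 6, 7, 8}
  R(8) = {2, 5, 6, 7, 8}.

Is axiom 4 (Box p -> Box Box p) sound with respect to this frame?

By correspondence theory, 4 is valid on a frame iff R is transitive.
Transitive: no — 0 R 1 and 1 R 6, but not 0 R 6.

No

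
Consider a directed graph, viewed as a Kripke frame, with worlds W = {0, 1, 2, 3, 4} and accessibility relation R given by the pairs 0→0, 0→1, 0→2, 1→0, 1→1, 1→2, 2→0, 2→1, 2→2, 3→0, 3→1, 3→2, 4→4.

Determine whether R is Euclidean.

Euclidean: yes — any two successors of a common world are R-related.

Yes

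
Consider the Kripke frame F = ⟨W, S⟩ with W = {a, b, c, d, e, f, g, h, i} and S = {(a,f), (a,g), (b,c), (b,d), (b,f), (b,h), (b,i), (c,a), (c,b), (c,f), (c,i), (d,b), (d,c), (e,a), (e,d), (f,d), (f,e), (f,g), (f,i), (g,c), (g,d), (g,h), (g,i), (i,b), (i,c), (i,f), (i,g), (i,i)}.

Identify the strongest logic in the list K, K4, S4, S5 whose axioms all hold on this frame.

Transitive (axiom 4): no — a S f and f S d, but not a S d.
Reflexive (axiom T): no — a is not related to itself.
Euclidean (axiom 5): no — a S g and a S f, but not g S f.
So F validates K; K4 would additionally require S to be transitive. The strongest is K.

K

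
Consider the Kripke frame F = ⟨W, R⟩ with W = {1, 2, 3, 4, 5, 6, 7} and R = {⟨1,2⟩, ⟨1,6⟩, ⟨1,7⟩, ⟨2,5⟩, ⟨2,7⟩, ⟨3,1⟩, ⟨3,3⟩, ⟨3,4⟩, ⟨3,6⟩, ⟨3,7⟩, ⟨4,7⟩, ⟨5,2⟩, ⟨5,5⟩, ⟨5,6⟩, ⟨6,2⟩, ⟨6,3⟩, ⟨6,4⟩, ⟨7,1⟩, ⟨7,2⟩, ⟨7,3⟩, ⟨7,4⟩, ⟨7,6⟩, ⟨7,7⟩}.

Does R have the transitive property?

No

Transitive: no — 1 R 2 and 2 R 5, but not 1 R 5.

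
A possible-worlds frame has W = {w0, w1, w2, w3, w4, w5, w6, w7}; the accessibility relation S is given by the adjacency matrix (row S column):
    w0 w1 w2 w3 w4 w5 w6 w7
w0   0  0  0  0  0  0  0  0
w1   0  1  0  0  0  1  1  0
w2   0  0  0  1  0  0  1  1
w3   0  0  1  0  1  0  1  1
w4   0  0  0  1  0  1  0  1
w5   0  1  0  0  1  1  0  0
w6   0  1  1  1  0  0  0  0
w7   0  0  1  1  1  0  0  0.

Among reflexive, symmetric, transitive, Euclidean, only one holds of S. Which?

symmetric

Reflexive: no — w0 is not related to itself.
Symmetric: yes — every pair in S has its reverse in S.
Transitive: no — w1 S w5 and w5 S w4, but not w1 S w4.
Euclidean: no — w1 S w5 and w1 S w6, but not w5 S w6.
Only symmetric holds.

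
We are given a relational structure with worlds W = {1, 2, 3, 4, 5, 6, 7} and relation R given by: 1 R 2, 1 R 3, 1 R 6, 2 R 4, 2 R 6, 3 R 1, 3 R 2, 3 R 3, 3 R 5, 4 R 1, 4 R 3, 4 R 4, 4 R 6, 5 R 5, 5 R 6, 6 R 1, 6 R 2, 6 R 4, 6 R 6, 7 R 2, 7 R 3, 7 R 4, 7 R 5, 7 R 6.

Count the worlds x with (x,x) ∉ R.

Enumerating: 1, 2, 7.

3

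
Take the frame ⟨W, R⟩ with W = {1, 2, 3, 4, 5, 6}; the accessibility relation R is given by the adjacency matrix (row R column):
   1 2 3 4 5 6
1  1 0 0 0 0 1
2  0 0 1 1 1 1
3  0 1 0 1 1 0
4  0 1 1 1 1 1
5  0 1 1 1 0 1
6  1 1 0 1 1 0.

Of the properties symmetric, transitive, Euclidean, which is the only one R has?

Symmetric: yes — every pair in R has its reverse in R.
Transitive: no — 1 R 6 and 6 R 2, but not 1 R 2.
Euclidean: no — 2 R 3 and 2 R 6, but not 3 R 6.
Only symmetric holds.

symmetric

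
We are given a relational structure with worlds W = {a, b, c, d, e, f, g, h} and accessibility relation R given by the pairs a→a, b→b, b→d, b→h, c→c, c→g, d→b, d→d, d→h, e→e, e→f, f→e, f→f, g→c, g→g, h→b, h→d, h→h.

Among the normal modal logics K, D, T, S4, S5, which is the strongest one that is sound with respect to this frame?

Serial (axiom D): yes — every world has a successor (e.g. a R a).
Reflexive (axiom T): yes — every world is R-related to itself.
Transitive (axiom 4): yes — every two-step R-path is closed by a direct edge.
Euclidean (axiom 5): yes — any two successors of a common world are R-related.
So F validates K, D, T, S4, S5. The strongest is S5.

S5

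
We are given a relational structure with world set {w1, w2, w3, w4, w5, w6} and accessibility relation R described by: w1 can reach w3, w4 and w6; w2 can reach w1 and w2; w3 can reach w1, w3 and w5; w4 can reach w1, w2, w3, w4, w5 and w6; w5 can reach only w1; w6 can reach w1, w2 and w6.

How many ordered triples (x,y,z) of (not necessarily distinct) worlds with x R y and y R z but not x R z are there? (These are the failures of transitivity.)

Enumerating: (w1,w3,w1), (w1,w3,w5), (w1,w4,w1), (w1,w4,w2), (w1,w4,w5), (w1,w6,w1), (w1,w6,w2), (w2,w1,w3), (w2,w1,w4), (w2,w1,w6), (w3,w1,w4), (w3,w1,w6), (w5,w1,w3), (w5,w1,w4), (w5,w1,w6), (w6,w1,w3), (w6,w1,w4).

17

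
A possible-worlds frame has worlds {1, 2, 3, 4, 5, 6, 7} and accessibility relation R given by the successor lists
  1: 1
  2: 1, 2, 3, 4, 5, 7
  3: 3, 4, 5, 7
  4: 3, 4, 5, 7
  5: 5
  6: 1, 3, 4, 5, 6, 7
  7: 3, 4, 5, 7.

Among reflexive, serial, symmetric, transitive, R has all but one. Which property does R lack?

symmetric

Reflexive: yes — every world is R-related to itself.
Serial: yes — every world has a successor (e.g. 1 R 1).
Symmetric: no — 2 R 1 but not 1 R 2.
Transitive: yes — every two-step R-path is closed by a direct edge.
Only symmetric fails.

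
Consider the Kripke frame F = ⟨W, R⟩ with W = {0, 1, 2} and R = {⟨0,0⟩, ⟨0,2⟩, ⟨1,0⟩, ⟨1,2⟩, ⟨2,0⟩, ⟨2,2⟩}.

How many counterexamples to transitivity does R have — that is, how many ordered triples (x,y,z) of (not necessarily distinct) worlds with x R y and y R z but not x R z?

R is transitive; there are no such tuples.

0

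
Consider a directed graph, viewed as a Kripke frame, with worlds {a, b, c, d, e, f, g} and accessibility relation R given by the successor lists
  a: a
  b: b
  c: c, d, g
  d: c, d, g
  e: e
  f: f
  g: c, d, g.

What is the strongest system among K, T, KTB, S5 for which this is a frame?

Reflexive (axiom T): yes — every world is R-related to itself.
Symmetric (axiom B): yes — every pair in R has its reverse in R.
Euclidean (axiom 5): yes — any two successors of a common world are R-related.
So F validates K, T, KTB, S5. The strongest is S5.

S5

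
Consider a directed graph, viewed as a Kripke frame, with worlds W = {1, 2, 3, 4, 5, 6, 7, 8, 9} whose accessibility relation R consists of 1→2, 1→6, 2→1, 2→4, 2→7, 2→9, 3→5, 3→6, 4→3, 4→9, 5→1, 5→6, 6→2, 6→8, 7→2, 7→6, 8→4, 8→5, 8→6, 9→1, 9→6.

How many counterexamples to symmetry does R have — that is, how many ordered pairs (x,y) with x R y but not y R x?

Enumerating: (1,6), (2,4), (2,9), (3,5), (3,6), (4,3), (4,9), (5,1), (5,6), (6,2), (7,6), (8,4), (8,5), (9,1), (9,6).

15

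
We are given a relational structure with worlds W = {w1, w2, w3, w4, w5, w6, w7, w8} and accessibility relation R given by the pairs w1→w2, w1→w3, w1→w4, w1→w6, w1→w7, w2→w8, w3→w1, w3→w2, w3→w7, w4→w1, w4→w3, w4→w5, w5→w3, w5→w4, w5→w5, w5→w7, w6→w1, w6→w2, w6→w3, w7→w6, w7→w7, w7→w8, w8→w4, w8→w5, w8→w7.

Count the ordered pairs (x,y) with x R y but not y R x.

Enumerating: (w1,w2), (w1,w7), (w2,w8), (w3,w2), (w3,w7), (w4,w3), (w5,w3), (w5,w7), (w6,w2), (w6,w3), (w7,w6), (w8,w4), (w8,w5).

13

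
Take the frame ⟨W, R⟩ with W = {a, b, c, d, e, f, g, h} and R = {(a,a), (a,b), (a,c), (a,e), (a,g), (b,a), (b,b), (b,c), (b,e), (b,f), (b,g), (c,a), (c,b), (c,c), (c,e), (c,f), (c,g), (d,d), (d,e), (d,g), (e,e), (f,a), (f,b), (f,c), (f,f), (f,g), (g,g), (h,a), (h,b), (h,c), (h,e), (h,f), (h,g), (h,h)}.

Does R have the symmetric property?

No

Symmetric: no — a R e but not e R a.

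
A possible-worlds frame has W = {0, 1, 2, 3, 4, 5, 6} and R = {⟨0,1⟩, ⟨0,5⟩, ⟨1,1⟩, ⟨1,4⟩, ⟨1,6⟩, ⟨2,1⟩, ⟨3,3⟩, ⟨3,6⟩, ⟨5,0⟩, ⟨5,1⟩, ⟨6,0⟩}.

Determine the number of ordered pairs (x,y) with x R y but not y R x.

Enumerating: (0,1), (1,4), (1,6), (2,1), (3,6), (5,1), (6,0).

7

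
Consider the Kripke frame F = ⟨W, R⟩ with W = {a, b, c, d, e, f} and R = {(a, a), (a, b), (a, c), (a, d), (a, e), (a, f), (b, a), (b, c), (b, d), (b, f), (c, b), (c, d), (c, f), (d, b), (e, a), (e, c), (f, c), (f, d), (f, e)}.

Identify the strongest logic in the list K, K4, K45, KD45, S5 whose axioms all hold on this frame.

Transitive (axiom 4): no — b R a and a R e, but not b R e.
Euclidean (axiom 5): no — a R b and a R e, but not b R e.
Serial (axiom D): yes — every world has a successor (e.g. a R a).
Reflexive (axiom T): no — b is not related to itself.
So F validates K; K4 would additionally require R to be transitive. The strongest is K.

K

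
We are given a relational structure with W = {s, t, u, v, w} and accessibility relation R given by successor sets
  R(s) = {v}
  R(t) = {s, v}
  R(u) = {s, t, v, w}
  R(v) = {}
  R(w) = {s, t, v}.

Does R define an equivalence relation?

Reflexive: no — s is not related to itself.
Symmetric: no — s R v but not v R s.
Transitive: yes — every two-step R-path is closed by a direct edge.
So R is not an equivalence relation.

No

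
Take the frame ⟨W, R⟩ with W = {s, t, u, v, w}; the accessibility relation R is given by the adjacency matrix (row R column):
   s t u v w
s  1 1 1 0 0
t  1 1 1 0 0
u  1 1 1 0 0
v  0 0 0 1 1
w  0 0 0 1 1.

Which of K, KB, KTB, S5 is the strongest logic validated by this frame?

Symmetric (axiom B): yes — every pair in R has its reverse in R.
Reflexive (axiom T): yes — every world is R-related to itself.
Euclidean (axiom 5): yes — any two successors of a common world are R-related.
So F validates K, KB, KTB, S5. The strongest is S5.

S5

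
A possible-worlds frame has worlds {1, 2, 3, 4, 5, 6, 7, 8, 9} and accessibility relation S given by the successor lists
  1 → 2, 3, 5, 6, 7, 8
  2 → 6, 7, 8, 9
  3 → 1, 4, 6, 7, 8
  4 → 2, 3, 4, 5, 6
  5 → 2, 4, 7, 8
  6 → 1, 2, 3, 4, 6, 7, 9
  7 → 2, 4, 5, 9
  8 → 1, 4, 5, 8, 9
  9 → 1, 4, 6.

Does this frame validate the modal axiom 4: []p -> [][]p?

Axiom 4 corresponds to the accessibility relation being transitive.
Transitive: no — 1 S 2 and 2 S 9, but not 1 S 9.

No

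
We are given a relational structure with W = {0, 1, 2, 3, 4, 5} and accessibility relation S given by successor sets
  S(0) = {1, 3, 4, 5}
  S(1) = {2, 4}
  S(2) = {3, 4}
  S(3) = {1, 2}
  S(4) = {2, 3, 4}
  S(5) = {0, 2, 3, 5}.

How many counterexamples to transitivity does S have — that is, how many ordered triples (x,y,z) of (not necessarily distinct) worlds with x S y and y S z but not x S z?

Enumerating: (0,1,2), (0,3,2), (0,4,2), (0,5,0), (0,5,2), (1,2,3), (1,4,3), (2,3,1), (2,3,2), (2,4,2), (3,1,4), (3,2,3), (3,2,4), (4,3,1), (5,0,1), (5,0,4), (5,2,4), (5,3,1).

18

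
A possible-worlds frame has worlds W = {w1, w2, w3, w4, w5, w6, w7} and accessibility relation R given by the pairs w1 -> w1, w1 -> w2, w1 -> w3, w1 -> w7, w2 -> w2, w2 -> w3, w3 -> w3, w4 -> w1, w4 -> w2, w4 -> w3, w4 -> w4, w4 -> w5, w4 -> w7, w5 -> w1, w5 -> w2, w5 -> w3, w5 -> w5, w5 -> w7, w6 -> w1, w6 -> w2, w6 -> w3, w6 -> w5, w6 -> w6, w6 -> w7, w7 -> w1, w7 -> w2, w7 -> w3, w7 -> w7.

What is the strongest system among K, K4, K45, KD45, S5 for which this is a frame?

Transitive (axiom 4): yes — every two-step R-path is closed by a direct edge.
Euclidean (axiom 5): no — w1 R w2 and w1 R w7, but not w2 R w7.
Serial (axiom D): yes — every world has a successor (e.g. w1 R w1).
Reflexive (axiom T): yes — every world is R-related to itself.
So F validates K, K4; K45 would additionally require R to be Euclidean. The strongest is K4.

K4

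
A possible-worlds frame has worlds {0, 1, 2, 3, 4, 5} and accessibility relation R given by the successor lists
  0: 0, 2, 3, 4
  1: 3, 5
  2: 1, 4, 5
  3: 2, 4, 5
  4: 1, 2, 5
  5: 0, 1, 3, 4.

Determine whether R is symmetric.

No

Symmetric: no — 0 R 2 but not 2 R 0.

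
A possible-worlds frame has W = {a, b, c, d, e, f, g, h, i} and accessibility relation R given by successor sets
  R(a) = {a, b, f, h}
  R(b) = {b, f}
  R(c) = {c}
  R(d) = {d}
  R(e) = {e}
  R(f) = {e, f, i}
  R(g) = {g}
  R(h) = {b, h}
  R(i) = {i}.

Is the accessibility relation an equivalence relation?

Reflexive: yes — every world is R-related to itself.
Symmetric: no — a R b but not b R a.
Transitive: no — a R f and f R e, but not a R e.
So R is not an equivalence relation.

No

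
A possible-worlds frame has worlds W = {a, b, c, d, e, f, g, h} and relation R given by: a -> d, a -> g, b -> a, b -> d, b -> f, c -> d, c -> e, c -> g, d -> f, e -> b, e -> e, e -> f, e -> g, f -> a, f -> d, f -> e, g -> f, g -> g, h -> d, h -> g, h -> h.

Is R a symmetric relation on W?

No

Symmetric: no — a R d but not d R a.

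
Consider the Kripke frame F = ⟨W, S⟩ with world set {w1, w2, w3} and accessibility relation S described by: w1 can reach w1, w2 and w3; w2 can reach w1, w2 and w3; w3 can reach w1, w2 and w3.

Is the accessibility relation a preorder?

Reflexive: yes — every world is S-related to itself.
Transitive: yes — every two-step S-path is closed by a direct edge.
So S is a preorder.

Yes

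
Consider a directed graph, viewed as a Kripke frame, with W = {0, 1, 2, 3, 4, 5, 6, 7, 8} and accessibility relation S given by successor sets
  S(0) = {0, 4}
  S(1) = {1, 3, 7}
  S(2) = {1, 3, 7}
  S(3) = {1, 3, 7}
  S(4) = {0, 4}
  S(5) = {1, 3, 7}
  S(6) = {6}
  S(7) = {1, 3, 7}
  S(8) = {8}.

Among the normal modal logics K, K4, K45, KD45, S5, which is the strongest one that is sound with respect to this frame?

Transitive (axiom 4): yes — every two-step S-path is closed by a direct edge.
Euclidean (axiom 5): yes — any two successors of a common world are S-related.
Serial (axiom D): yes — every world has a successor (e.g. 0 S 0).
Reflexive (axiom T): no — 2 is not related to itself.
So F validates K, K4, K45, KD45; S5 would additionally require S to be reflexive. The strongest is KD45.

KD45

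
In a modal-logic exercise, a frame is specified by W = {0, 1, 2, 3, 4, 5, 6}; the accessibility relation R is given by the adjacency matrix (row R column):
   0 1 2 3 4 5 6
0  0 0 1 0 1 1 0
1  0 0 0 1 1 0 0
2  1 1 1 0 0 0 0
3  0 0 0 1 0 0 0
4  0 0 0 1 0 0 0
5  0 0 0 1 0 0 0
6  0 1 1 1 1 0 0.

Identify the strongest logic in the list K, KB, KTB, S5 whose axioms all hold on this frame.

Symmetric (axiom B): no — 0 R 4 but not 4 R 0.
Reflexive (axiom T): no — 0 is not related to itself.
Euclidean (axiom 5): no — 0 R 2 and 0 R 4, but not 2 R 4.
So F validates K; KB would additionally require R to be symmetric. The strongest is K.

K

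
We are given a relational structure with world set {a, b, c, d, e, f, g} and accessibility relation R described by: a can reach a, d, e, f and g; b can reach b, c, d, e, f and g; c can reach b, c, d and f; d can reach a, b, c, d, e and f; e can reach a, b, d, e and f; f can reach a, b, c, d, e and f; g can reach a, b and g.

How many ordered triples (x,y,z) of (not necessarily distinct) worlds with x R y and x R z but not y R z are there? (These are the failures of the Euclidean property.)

Enumerating: (a,d,g), (a,e,g), (a,f,g), (a,g,d), (a,g,e), (a,g,f), (b,c,e), (b,c,g), (b,d,g), (b,e,c), (b,e,g), (b,f,g), … and 20 more.
Total: 32.

32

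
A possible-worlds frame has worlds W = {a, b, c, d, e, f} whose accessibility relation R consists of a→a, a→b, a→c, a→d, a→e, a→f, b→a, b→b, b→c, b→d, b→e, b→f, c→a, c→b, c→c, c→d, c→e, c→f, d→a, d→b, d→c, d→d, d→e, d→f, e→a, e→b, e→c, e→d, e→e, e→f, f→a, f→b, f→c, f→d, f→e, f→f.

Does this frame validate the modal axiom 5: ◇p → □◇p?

Yes

The schema 5 characterises exactly the Euclidean frames.
Euclidean: yes — any two successors of a common world are R-related.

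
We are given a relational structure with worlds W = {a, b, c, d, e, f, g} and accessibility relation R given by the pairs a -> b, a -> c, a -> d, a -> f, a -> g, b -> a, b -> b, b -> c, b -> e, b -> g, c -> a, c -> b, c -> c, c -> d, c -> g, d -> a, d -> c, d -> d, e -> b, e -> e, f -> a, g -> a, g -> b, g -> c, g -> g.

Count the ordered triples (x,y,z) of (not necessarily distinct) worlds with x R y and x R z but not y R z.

Enumerating: (a,b,d), (a,b,f), (a,c,f), (a,d,b), (a,d,f), (a,d,g), (a,f,b), (a,f,c), (a,f,d), (a,f,f), (a,f,g), (a,g,d), … and 16 more.
Total: 28.

28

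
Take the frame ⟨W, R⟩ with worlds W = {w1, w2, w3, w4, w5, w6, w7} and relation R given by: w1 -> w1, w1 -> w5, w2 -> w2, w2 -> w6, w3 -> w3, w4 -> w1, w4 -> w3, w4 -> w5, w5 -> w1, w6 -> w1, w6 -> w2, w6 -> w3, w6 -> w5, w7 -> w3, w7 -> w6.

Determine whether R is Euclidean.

Euclidean: no — w4 R w1 and w4 R w3, but not w1 R w3.

No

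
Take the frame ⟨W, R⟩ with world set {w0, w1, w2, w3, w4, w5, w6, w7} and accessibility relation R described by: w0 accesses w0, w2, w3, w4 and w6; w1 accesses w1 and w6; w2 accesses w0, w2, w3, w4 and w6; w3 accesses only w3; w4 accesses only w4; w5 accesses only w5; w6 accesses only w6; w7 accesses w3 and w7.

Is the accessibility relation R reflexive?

Yes

Reflexive: yes — every world is R-related to itself.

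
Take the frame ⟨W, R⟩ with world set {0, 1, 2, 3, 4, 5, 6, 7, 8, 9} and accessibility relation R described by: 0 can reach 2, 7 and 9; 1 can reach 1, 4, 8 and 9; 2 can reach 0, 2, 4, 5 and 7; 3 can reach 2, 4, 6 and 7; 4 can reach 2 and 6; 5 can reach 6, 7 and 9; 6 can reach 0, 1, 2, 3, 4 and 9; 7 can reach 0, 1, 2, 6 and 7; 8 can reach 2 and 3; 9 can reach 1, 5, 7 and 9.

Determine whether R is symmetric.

No

Symmetric: no — 0 R 9 but not 9 R 0.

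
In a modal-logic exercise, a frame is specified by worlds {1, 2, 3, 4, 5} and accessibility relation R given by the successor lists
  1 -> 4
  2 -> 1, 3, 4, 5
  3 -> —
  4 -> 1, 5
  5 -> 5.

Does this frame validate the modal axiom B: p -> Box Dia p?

No

The schema B characterises exactly the symmetric frames.
Symmetric: no — 2 R 1 but not 1 R 2.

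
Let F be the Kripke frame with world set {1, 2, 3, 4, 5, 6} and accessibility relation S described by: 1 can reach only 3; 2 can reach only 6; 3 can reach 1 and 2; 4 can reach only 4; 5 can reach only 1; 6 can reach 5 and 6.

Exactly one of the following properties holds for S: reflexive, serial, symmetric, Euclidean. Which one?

serial

Reflexive: no — 1 is not related to itself.
Serial: yes — every world has a successor (e.g. 1 S 3).
Symmetric: no — 2 S 6 but not 6 S 2.
Euclidean: no — 3 S 1 and 3 S 2, but not 1 S 2.
Only serial holds.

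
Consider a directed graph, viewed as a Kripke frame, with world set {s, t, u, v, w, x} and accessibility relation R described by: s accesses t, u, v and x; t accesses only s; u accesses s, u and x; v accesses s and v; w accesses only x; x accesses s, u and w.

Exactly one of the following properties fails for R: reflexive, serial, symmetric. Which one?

reflexive

Reflexive: no — s is not related to itself.
Serial: yes — every world has a successor (e.g. s R t).
Symmetric: yes — every pair in R has its reverse in R.
Only reflexive fails.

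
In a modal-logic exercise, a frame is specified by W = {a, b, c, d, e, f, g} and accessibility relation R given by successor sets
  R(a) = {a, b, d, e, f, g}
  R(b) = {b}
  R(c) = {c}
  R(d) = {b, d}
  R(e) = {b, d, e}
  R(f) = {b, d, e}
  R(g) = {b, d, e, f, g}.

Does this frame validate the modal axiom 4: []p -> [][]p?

By correspondence theory, 4 is valid on a frame iff R is transitive.
Transitive: yes — every two-step R-path is closed by a direct edge.

Yes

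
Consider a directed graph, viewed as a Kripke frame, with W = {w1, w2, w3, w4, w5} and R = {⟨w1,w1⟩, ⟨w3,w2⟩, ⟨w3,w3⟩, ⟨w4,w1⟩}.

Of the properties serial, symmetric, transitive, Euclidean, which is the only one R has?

Serial: no — w2 has no R-successor.
Symmetric: no — w3 R w2 but not w2 R w3.
Transitive: yes — every two-step R-path is closed by a direct edge.
Euclidean: no — w3 R w2 and w3 R w2, but not w2 R w2.
Only transitive holds.

transitive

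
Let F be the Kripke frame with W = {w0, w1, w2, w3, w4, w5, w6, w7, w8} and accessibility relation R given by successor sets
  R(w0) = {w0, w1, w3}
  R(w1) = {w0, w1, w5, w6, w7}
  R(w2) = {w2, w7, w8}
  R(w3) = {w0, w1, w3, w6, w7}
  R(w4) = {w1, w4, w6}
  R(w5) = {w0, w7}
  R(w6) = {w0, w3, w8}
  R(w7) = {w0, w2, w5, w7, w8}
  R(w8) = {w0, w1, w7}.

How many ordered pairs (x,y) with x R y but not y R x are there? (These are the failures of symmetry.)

14

Enumerating: (w1,w5), (w1,w6), (w1,w7), (w2,w8), (w3,w1), (w3,w7), (w4,w1), (w4,w6), (w5,w0), (w6,w0), (w6,w8), (w7,w0), (w8,w0), (w8,w1).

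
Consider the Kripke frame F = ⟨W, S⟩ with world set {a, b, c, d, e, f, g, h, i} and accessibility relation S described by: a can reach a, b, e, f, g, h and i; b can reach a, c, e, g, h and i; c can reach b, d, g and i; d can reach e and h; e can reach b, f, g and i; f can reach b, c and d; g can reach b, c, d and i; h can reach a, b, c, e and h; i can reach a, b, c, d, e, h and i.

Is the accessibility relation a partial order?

Reflexive: no — b is not related to itself.
Transitive: no — a S b and b S c, but not a S c.
Antisymmetric: no — a S b and b S a with a ≠ b.
So S is not a partial order.

No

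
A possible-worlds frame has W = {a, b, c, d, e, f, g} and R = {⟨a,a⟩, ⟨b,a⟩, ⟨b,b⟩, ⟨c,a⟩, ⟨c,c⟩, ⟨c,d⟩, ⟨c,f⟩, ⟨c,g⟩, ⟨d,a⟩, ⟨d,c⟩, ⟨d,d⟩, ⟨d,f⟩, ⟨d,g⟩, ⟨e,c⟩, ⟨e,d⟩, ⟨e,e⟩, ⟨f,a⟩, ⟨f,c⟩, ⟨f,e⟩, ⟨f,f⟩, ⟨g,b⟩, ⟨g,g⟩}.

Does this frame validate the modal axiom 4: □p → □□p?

No

The schema 4 characterises exactly the transitive frames.
Transitive: no — c R f and f R e, but not c R e.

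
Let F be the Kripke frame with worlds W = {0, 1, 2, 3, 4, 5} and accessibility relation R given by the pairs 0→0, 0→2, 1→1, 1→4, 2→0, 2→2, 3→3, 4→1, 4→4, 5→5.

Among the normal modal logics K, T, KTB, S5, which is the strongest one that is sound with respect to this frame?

S5

Reflexive (axiom T): yes — every world is R-related to itself.
Symmetric (axiom B): yes — every pair in R has its reverse in R.
Euclidean (axiom 5): yes — any two successors of a common world are R-related.
So F validates K, T, KTB, S5. The strongest is S5.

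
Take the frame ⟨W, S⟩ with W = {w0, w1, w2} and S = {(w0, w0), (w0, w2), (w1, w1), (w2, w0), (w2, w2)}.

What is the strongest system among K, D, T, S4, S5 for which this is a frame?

Serial (axiom D): yes — every world has a successor (e.g. w0 S w0).
Reflexive (axiom T): yes — every world is S-related to itself.
Transitive (axiom 4): yes — every two-step S-path is closed by a direct edge.
Euclidean (axiom 5): yes — any two successors of a common world are S-related.
So F validates K, D, T, S4, S5. The strongest is S5.

S5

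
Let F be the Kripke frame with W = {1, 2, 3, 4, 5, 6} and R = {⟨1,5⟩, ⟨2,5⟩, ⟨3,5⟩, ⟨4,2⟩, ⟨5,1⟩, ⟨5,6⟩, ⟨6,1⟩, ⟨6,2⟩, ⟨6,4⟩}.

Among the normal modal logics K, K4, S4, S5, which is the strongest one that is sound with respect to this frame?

K

Transitive (axiom 4): no — 1 R 5 and 5 R 6, but not 1 R 6.
Reflexive (axiom T): no — 1 is not related to itself.
Euclidean (axiom 5): no — 5 R 1 and 5 R 6, but not 1 R 6.
So F validates K; K4 would additionally require R to be transitive. The strongest is K.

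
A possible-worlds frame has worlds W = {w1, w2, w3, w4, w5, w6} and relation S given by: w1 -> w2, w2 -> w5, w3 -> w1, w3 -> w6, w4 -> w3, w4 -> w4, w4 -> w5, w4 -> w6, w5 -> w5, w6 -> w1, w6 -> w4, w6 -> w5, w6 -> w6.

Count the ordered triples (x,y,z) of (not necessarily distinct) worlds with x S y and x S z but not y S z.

18

Enumerating: (w1,w2,w2), (w3,w1,w1), (w3,w1,w6), (w4,w3,w3), (w4,w3,w4), (w4,w3,w5), (w4,w5,w3), (w4,w5,w4), (w4,w5,w6), (w4,w6,w3), (w6,w1,w1), (w6,w1,w4), (w6,w1,w5), (w6,w1,w6), (w6,w4,w1), (w6,w5,w1), (w6,w5,w4), (w6,w5,w6).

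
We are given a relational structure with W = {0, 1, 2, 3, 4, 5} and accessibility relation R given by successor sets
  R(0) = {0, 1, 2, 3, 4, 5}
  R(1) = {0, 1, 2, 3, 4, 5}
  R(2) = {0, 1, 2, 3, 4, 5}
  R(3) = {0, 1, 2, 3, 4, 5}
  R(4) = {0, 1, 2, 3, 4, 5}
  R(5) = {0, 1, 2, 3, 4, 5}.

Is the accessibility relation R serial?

Yes

Serial: yes — every world has a successor (e.g. 0 R 0).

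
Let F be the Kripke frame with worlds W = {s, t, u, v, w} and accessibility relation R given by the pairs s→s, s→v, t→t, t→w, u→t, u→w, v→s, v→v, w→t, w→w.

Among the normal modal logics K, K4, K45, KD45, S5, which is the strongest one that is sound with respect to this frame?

KD45

Transitive (axiom 4): yes — every two-step R-path is closed by a direct edge.
Euclidean (axiom 5): yes — any two successors of a common world are R-related.
Serial (axiom D): yes — every world has a successor (e.g. s R s).
Reflexive (axiom T): no — u is not related to itself.
So F validates K, K4, K45, KD45; S5 would additionally require R to be reflexive. The strongest is KD45.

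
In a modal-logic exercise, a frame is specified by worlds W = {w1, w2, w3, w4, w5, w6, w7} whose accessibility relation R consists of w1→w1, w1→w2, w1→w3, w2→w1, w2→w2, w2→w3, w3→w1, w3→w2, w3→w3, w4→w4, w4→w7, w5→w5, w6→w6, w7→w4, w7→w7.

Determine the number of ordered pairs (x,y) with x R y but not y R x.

R is symmetric; there are no such tuples.

0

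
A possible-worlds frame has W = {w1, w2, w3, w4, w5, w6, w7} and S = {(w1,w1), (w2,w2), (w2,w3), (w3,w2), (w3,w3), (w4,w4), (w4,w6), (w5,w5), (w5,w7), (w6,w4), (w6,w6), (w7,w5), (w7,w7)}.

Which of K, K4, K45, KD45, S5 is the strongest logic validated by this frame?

S5

Transitive (axiom 4): yes — every two-step S-path is closed by a direct edge.
Euclidean (axiom 5): yes — any two successors of a common world are S-related.
Serial (axiom D): yes — every world has a successor (e.g. w1 S w1).
Reflexive (axiom T): yes — every world is S-related to itself.
So F validates K, K4, K45, KD45, S5. The strongest is S5.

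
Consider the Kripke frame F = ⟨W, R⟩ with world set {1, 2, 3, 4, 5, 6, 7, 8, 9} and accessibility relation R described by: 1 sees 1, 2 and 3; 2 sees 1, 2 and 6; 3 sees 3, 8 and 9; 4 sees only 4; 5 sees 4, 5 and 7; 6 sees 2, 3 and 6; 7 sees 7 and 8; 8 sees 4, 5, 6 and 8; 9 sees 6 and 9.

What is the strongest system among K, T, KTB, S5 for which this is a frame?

Reflexive (axiom T): yes — every world is R-related to itself.
Symmetric (axiom B): no — 1 R 3 but not 3 R 1.
Euclidean (axiom 5): no — 1 R 2 and 1 R 3, but not 2 R 3.
So F validates K, T; KTB would additionally require R to be symmetric. The strongest is T.

T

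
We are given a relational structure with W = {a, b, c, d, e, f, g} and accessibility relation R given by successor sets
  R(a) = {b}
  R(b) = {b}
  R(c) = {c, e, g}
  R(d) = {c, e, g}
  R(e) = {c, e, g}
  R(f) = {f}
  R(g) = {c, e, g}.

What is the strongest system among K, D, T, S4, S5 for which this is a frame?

D

Serial (axiom D): yes — every world has a successor (e.g. a R b).
Reflexive (axiom T): no — a is not related to itself.
Transitive (axiom 4): yes — every two-step R-path is closed by a direct edge.
Euclidean (axiom 5): yes — any two successors of a common world are R-related.
So F validates K, D; T would additionally require R to be reflexive. The strongest is D.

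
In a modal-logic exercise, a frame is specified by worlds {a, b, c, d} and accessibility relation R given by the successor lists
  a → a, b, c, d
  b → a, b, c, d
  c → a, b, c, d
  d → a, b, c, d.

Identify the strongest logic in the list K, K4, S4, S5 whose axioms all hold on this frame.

Transitive (axiom 4): yes — every two-step R-path is closed by a direct edge.
Reflexive (axiom T): yes — every world is R-related to itself.
Euclidean (axiom 5): yes — any two successors of a common world are R-related.
So F validates K, K4, S4, S5. The strongest is S5.

S5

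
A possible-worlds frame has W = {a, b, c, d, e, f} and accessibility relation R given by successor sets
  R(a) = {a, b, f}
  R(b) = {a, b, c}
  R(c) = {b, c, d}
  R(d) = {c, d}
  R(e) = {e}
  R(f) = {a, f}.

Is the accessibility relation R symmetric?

Symmetric: yes — every pair in R has its reverse in R.

Yes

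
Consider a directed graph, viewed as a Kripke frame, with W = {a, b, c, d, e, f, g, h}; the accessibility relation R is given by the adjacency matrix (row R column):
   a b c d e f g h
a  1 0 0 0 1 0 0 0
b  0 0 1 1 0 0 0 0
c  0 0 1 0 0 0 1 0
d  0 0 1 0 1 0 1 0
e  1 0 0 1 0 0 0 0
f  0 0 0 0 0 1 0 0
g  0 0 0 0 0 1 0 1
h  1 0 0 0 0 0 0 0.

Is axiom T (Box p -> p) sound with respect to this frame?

Axiom T corresponds to the accessibility relation being reflexive.
Reflexive: no — b is not related to itself.

No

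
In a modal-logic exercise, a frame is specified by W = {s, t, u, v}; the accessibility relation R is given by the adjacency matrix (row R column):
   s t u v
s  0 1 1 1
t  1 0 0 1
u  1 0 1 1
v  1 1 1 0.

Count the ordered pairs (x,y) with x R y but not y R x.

R is symmetric; there are no such tuples.

0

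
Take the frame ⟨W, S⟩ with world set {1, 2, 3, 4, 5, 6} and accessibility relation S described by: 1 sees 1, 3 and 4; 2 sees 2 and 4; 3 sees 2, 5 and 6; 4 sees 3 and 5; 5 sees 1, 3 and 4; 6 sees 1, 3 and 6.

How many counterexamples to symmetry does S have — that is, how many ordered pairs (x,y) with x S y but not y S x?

Enumerating: (1,3), (1,4), (2,4), (3,2), (4,3), (5,1), (6,1).

7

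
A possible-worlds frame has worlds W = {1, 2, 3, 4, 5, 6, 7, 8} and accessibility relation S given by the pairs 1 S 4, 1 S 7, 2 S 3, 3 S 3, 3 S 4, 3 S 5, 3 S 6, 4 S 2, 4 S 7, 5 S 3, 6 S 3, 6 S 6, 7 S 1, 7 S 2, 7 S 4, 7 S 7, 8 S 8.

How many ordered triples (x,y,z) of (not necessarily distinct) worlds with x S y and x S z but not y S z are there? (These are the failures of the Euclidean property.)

20

Enumerating: (1,4,4), (3,4,3), (3,4,4), (3,4,5), (3,4,6), (3,5,4), (3,5,5), (3,5,6), (3,6,4), (3,6,5), (4,2,2), (4,2,7), … and 8 more.
Total: 20.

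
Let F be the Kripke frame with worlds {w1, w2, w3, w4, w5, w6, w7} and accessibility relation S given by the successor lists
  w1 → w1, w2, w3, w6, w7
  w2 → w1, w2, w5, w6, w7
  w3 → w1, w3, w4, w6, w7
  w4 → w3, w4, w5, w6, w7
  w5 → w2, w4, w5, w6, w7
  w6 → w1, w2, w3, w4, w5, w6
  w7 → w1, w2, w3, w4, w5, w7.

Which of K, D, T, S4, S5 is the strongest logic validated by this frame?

Serial (axiom D): yes — every world has a successor (e.g. w1 S w1).
Reflexive (axiom T): yes — every world is S-related to itself.
Transitive (axiom 4): no — w1 S w2 and w2 S w5, but not w1 S w5.
Euclidean (axiom 5): no — w1 S w2 and w1 S w3, but not w2 S w3.
So F validates K, D, T; S4 would additionally require S to be transitive. The strongest is T.

T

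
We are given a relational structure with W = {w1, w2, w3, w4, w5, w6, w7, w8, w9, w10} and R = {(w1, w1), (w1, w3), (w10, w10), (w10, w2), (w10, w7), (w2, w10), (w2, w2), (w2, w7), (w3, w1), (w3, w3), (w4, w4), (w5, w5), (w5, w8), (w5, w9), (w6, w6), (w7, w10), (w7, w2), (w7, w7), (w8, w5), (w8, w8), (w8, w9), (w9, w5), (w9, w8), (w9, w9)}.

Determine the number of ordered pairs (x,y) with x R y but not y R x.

0

R is symmetric; there are no such tuples.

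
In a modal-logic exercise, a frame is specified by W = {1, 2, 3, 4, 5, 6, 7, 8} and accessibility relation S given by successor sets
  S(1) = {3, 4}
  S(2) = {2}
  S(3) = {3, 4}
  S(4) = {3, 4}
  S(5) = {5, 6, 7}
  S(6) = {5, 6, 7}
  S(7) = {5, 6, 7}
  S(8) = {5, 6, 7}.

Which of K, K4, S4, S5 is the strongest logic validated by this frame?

Transitive (axiom 4): yes — every two-step S-path is closed by a direct edge.
Reflexive (axiom T): no — 1 is not related to itself.
Euclidean (axiom 5): yes — any two successors of a common world are S-related.
So F validates K, K4; S4 would additionally require S to be reflexive. The strongest is K4.

K4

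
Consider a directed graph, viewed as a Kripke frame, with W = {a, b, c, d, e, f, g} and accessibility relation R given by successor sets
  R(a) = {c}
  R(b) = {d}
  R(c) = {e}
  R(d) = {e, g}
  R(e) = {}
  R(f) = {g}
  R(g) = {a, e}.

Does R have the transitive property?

No

Transitive: no — a R c and c R e, but not a R e.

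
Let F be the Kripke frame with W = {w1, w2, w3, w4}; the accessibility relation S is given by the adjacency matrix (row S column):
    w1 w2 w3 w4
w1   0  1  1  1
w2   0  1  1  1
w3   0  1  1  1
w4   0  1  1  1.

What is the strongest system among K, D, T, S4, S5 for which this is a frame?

Serial (axiom D): yes — every world has a successor (e.g. w1 S w2).
Reflexive (axiom T): no — w1 is not related to itself.
Transitive (axiom 4): yes — every two-step S-path is closed by a direct edge.
Euclidean (axiom 5): yes — any two successors of a common world are S-related.
So F validates K, D; T would additionally require S to be reflexive. The strongest is D.

D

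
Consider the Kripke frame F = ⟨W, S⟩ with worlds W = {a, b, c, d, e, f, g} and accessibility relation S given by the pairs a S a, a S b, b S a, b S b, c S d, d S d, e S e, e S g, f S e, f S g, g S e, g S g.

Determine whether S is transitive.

Yes

Transitive: yes — every two-step S-path is closed by a direct edge.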